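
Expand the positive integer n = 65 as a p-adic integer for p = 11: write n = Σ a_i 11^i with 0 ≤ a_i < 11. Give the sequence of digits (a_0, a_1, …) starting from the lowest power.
(a_0, a_1, …) = (10, 5)

Repeated division by 11 gives the digits low-to-high: 65 = 10 + 5·11^1. Digit sequence: (10, 5).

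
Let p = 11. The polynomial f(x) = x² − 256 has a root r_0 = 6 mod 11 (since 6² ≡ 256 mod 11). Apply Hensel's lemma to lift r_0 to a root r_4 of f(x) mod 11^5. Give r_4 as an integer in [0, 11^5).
r_4 = 161035 (mod 161051)

Hensel's recurrence: r_{i+1} = r_i − f(r_i)·(f′(r_i))^{-1} mod 11^{i+2}, with f′(x) = 2x. Iterate:
  r_0 = 6 (mod 11)
  r_1 = 105 (mod 121)
  r_2 = 1315 (mod 1331)
  r_3 = 14625 (mod 14641)
  r_4 = 161035 (mod 161051)
Final: r_4 = 161035, and one checks f(r_4) ≡ 0 mod 11^5.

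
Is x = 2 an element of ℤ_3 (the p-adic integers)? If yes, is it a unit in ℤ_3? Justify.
x ∈ ℤ_3^× (unit); v_3(x) = 0

ℤ_3 = {x ∈ ℚ_3 : v_3(x) ≥ 0} and ℤ_3^× = {x ∈ ℤ_3 : v_3(x) = 0}. Here v_3(2) = v_3(num) − v_3(den) = 0; compare against these criteria.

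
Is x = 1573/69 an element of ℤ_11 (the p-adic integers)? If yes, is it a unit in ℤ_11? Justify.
x ∈ ℤ_11 but not a unit; v_11(x) = 2 > 0

ℤ_11 = {x ∈ ℚ_11 : v_11(x) ≥ 0} and ℤ_11^× = {x ∈ ℤ_11 : v_11(x) = 0}. Here v_11(1573/69) = v_11(num) − v_11(den) = 2; compare against these criteria.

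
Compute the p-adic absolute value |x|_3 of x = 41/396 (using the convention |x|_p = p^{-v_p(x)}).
|41/396|_3 = 9

Step 1 — compute v_3(x) by factoring powers of 3 out of the numerator and denominator: v_3(41/396) = -2. Step 2 — apply |x|_p = p^{-v_p(x)} = 3^{2} = 9.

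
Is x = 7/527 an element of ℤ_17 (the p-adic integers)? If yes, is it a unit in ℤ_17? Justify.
x ∉ ℤ_17 (v_17(x) = -1 < 0)

ℤ_17 = {x ∈ ℚ_17 : v_17(x) ≥ 0} and ℤ_17^× = {x ∈ ℤ_17 : v_17(x) = 0}. Here v_17(7/527) = v_17(num) − v_17(den) = -1; compare against these criteria.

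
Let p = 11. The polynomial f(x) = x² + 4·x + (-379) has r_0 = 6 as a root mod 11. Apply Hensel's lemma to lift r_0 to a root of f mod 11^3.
r_2 = 457 (mod 1331)

Hensel: r_{i+1} = r_i − f(r_i)·(f′(r_i))^{-1} mod 11^{i+2}, f′(x) = 2x + 4. Iterate:
  r_0 = 6 (mod 11)
  r_1 = 94 (mod 121)
  r_2 = 457 (mod 1331)
Final: r = 457 satisfies f(r) ≡ 0 mod 11^3.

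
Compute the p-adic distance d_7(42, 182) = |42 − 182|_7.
d_7(42, 182) = 1/7

Step 1 — x − y = 42 − 182 = -140. Step 2 — v_7(-140) = 1 (factor: -140 = −(7^1 · 20); the sign does not affect v_p). Step 3 — |x − y|_7 = 7^{-1} = 1/7.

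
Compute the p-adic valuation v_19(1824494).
v_19(1824494) = 4

v_19(n) is the largest exponent k such that 19^k divides n. Factor out: 1824494 = 19^4 · 14. (Sign doesn't affect v_p.) So v_19(1824494) = 4.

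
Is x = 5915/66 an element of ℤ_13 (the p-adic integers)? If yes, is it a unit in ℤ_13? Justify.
x ∈ ℤ_13 but not a unit; v_13(x) = 2 > 0

ℤ_13 = {x ∈ ℚ_13 : v_13(x) ≥ 0} and ℤ_13^× = {x ∈ ℤ_13 : v_13(x) = 0}. Here v_13(5915/66) = v_13(num) − v_13(den) = 2; compare against these criteria.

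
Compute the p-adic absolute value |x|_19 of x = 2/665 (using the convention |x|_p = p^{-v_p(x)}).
|2/665|_19 = 19

Step 1 — compute v_19(x) by factoring powers of 19 out of the numerator and denominator: v_19(2/665) = -1. Step 2 — apply |x|_p = p^{-v_p(x)} = 19^{1} = 19.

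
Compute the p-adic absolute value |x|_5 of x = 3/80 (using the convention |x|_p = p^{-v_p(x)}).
|3/80|_5 = 5

Step 1 — compute v_5(x) by factoring powers of 5 out of the numerator and denominator: v_5(3/80) = -1. Step 2 — apply |x|_p = p^{-v_p(x)} = 5^{1} = 5.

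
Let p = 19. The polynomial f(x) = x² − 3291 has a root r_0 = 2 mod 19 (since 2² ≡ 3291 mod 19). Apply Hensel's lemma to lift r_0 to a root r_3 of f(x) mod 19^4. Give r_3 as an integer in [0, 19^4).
r_3 = 72392 (mod 130321)

Hensel's recurrence: r_{i+1} = r_i − f(r_i)·(f′(r_i))^{-1} mod 19^{i+2}, with f′(x) = 2x. Iterate:
  r_0 = 2 (mod 19)
  r_1 = 192 (mod 361)
  r_2 = 3802 (mod 6859)
  r_3 = 72392 (mod 130321)
Final: r_3 = 72392, and one checks f(r_3) ≡ 0 mod 19^4.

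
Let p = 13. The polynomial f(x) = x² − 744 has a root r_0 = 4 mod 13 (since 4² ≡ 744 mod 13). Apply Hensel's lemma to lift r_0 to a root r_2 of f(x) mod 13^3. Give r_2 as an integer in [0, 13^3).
r_2 = 433 (mod 2197)

Hensel's recurrence: r_{i+1} = r_i − f(r_i)·(f′(r_i))^{-1} mod 13^{i+2}, with f′(x) = 2x. Iterate:
  r_0 = 4 (mod 13)
  r_1 = 95 (mod 169)
  r_2 = 433 (mod 2197)
Final: r_2 = 433, and one checks f(r_2) ≡ 0 mod 13^3.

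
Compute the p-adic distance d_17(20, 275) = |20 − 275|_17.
d_17(20, 275) = 1/17

Step 1 — x − y = 20 − 275 = -255. Step 2 — v_17(-255) = 1 (factor: -255 = −(17^1 · 15); the sign does not affect v_p). Step 3 — |x − y|_17 = 17^{-1} = 1/17.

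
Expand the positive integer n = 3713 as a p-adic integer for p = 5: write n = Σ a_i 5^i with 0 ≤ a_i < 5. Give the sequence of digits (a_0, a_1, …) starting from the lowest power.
(a_0, a_1, …) = (3, 2, 3, 4, 0, 1)

Repeated division by 5 gives the digits low-to-high: 3713 = 3 + 2·5^1 + 3·5^2 + 4·5^3 + 1·5^5. Digit sequence: (3, 2, 3, 4, 0, 1).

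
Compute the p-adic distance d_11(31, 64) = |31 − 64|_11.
d_11(31, 64) = 1/11

Step 1 — x − y = 31 − 64 = -33. Step 2 — v_11(-33) = 1 (factor: -33 = −(11^1 · 3); the sign does not affect v_p). Step 3 — |x − y|_11 = 11^{-1} = 1/11.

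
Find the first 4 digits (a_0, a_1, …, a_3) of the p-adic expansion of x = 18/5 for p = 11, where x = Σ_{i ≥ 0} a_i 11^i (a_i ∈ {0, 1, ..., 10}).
(a_0, …, a_3) = (8, 4, 4, 4)

v_11(18/5) = 0 (numerator and denominator both coprime to 11), so x ∈ ℤ_11^×. Compute digits iteratively via a_i = x_i mod 11, x_{i+1} = (x_i − a_i)/11, with x_0 = x:
  x_0 = 18/5;  a_0 = 8;  x_1 = (x_0 − 8)/11 = -2/5
  x_1 = -2/5;  a_1 = 4;  x_2 = (x_1 − 4)/11 = -2/5
  x_2 = -2/5;  a_2 = 4;  x_3 = (x_2 − 4)/11 = -2/5
  x_3 = -2/5;  a_3 = 4;  x_4 = (x_3 − 4)/11 = -2/5
Digits: (8, 4, 4, 4).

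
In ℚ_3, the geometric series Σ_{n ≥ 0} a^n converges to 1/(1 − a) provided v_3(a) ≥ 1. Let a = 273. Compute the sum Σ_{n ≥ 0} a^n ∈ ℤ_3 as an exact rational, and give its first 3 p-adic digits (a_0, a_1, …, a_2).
Σ a^n = 1/(1 − a) = -1/272;  first 3 digits = (1, 1, 1)

v_3(a) = 1 ≥ 1, so the series converges in ℤ_3 to 1/(1 − a) = 1/(1 − 273) = -1/272. Expand this rational in ℤ_3: compute digits iteratively via d_i = x_i mod 3, x_{i+1} = (x_i − d_i)/3. The first 3 digits are (1, 1, 1).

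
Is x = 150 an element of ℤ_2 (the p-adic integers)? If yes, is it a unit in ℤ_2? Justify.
x ∈ ℤ_2 but not a unit; v_2(x) = 1 > 0

ℤ_2 = {x ∈ ℚ_2 : v_2(x) ≥ 0} and ℤ_2^× = {x ∈ ℤ_2 : v_2(x) = 0}. Here v_2(150) = v_2(num) − v_2(den) = 1; compare against these criteria.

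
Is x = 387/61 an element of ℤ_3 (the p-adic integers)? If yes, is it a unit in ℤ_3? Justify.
x ∈ ℤ_3 but not a unit; v_3(x) = 2 > 0

ℤ_3 = {x ∈ ℚ_3 : v_3(x) ≥ 0} and ℤ_3^× = {x ∈ ℤ_3 : v_3(x) = 0}. Here v_3(387/61) = v_3(num) − v_3(den) = 2; compare against these criteria.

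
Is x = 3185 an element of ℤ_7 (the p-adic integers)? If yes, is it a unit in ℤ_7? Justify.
x ∈ ℤ_7 but not a unit; v_7(x) = 2 > 0

ℤ_7 = {x ∈ ℚ_7 : v_7(x) ≥ 0} and ℤ_7^× = {x ∈ ℤ_7 : v_7(x) = 0}. Here v_7(3185) = v_7(num) − v_7(den) = 2; compare against these criteria.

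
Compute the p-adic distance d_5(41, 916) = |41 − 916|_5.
d_5(41, 916) = 1/125

Step 1 — x − y = 41 − 916 = -875. Step 2 — v_5(-875) = 3 (factor: -875 = −(5^3 · 7); the sign does not affect v_p). Step 3 — |x − y|_5 = 5^{-3} = 1/125.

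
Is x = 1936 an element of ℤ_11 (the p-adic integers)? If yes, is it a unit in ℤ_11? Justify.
x ∈ ℤ_11 but not a unit; v_11(x) = 2 > 0

ℤ_11 = {x ∈ ℚ_11 : v_11(x) ≥ 0} and ℤ_11^× = {x ∈ ℤ_11 : v_11(x) = 0}. Here v_11(1936) = v_11(num) − v_11(den) = 2; compare against these criteria.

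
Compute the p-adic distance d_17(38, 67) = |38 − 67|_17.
d_17(38, 67) = 1

Step 1 — x − y = 38 − 67 = -29. Step 2 — v_17(-29) = 0 (factor: -29 = −(17^0 · 29); the sign does not affect v_p). Step 3 — |x − y|_17 = 17^{0} = 1.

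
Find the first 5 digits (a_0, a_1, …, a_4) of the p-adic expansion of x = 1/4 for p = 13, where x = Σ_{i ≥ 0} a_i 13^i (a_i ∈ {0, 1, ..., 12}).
(a_0, …, a_4) = (10, 9, 9, 9, 9)

v_13(1/4) = 0 (numerator and denominator both coprime to 13), so x ∈ ℤ_13^×. Compute digits iteratively via a_i = x_i mod 13, x_{i+1} = (x_i − a_i)/13, with x_0 = x:
  x_0 = 1/4;  a_0 = 10;  x_1 = (x_0 − 10)/13 = -3/4
  x_1 = -3/4;  a_1 = 9;  x_2 = (x_1 − 9)/13 = -3/4
  x_2 = -3/4;  a_2 = 9;  x_3 = (x_2 − 9)/13 = -3/4
  x_3 = -3/4;  a_3 = 9;  x_4 = (x_3 − 9)/13 = -3/4
  x_4 = -3/4;  a_4 = 9;  x_5 = (x_4 − 9)/13 = -3/4
Digits: (10, 9, 9, 9, 9).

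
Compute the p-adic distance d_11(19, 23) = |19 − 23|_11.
d_11(19, 23) = 1

Step 1 — x − y = 19 − 23 = -4. Step 2 — v_11(-4) = 0 (factor: -4 = −(11^0 · 4); the sign does not affect v_p). Step 3 — |x − y|_11 = 11^{0} = 1.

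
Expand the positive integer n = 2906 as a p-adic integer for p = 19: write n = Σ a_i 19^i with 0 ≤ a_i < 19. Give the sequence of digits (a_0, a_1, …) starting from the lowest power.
(a_0, a_1, …) = (18, 0, 8)

Repeated division by 19 gives the digits low-to-high: 2906 = 18 + 8·19^2. Digit sequence: (18, 0, 8).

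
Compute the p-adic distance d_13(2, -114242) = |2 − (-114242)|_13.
d_13(2, -114242) = 1/28561

Step 1 — x − y = 2 − (-114242) = 114244. Step 2 — v_13(114244) = 4 (factor: 114244 = (13^4 · 4); the sign does not affect v_p). Step 3 — |x − y|_13 = 13^{-4} = 1/28561.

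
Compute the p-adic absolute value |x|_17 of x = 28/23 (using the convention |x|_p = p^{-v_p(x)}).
|28/23|_17 = 1

Step 1 — compute v_17(x) by factoring powers of 17 out of the numerator and denominator: v_17(28/23) = 0. Step 2 — apply |x|_p = p^{-v_p(x)} = 17^{0} = 1.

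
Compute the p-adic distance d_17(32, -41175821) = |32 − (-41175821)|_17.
d_17(32, -41175821) = 1/1419857

Step 1 — x − y = 32 − (-41175821) = 41175853. Step 2 — v_17(41175853) = 5 (factor: 41175853 = (17^5 · 29); the sign does not affect v_p). Step 3 — |x − y|_17 = 17^{-5} = 1/1419857.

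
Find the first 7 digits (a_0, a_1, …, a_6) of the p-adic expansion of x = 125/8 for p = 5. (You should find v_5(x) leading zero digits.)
(a_0, …, a_6) = (0, 0, 0, 2, 4, 1, 4)

v_5(125/8) = 3, so a_0 = ... = a_2 = 0. Factor out: x = 5^3 · u with u = 1/8 a unit in ℤ_5. Expand u iteratively via a_{v+i} = u_i mod 5, u_{i+1} = (u_i − a_{v+i})/5:
  u_0 = 1/8;  a_3 = 2;  u_1 = (u_0 − 2)/5 = -3/8
  u_1 = -3/8;  a_4 = 4;  u_2 = (u_1 − 4)/5 = -7/8
  u_2 = -7/8;  a_5 = 1;  u_3 = (u_2 − 1)/5 = -3/8
  u_3 = -3/8;  a_6 = 4;  u_4 = (u_3 − 4)/5 = -7/8
Digits: (0, 0, 0, 2, 4, 1, 4).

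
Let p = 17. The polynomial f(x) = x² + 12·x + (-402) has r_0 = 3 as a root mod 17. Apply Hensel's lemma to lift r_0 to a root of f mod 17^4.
r_3 = 83014 (mod 83521)

Hensel: r_{i+1} = r_i − f(r_i)·(f′(r_i))^{-1} mod 17^{i+2}, f′(x) = 2x + 12. Iterate:
  r_0 = 3 (mod 17)
  r_1 = 71 (mod 289)
  r_2 = 4406 (mod 4913)
  r_3 = 83014 (mod 83521)
Final: r = 83014 satisfies f(r) ≡ 0 mod 17^4.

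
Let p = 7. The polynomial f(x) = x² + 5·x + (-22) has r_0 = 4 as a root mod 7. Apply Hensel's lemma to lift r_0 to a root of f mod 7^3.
r_2 = 67 (mod 343)

Hensel: r_{i+1} = r_i − f(r_i)·(f′(r_i))^{-1} mod 7^{i+2}, f′(x) = 2x + 5. Iterate:
  r_0 = 4 (mod 7)
  r_1 = 18 (mod 49)
  r_2 = 67 (mod 343)
Final: r = 67 satisfies f(r) ≡ 0 mod 7^3.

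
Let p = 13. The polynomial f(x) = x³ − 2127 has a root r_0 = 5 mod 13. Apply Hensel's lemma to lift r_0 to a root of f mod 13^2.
r_1 = 70 (mod 169)

Hensel: r_{i+1} = r_i − f(r_i)/f′(r_i) mod 13^{i+2}, where f′(x) = 3x². Iterate:
  r_0 = 5 (mod 13)
  r_1 = 70 (mod 169)
Final: r = 70 with f(r) ≡ 0 mod 13^2.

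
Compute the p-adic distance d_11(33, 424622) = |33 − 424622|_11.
d_11(33, 424622) = 1/14641

Step 1 — x − y = 33 − 424622 = -424589. Step 2 — v_11(-424589) = 4 (factor: -424589 = −(11^4 · 29); the sign does not affect v_p). Step 3 — |x − y|_11 = 11^{-4} = 1/14641.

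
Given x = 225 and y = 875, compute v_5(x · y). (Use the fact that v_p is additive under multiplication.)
v_5(196875) = 5

v_p(x) = 2 (factor: 225 = 5^2 · 9); v_p(y) = 3 (factor: 875 = 5^3 · 7). Additivity: v_p(xy) = v_p(x) + v_p(y) = 2 + 3 = 5. (Direct check: xy = 196875 = 5^5 · (63).)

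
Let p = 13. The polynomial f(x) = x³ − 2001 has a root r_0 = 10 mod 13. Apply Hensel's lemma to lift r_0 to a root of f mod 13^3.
r_2 = 2025 (mod 2197)

Hensel: r_{i+1} = r_i − f(r_i)/f′(r_i) mod 13^{i+2}, where f′(x) = 3x². Iterate:
  r_0 = 10 (mod 13)
  r_1 = 166 (mod 169)
  r_2 = 2025 (mod 2197)
Final: r = 2025 with f(r) ≡ 0 mod 13^3.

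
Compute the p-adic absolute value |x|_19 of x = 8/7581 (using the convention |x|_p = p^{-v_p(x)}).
|8/7581|_19 = 361

Step 1 — compute v_19(x) by factoring powers of 19 out of the numerator and denominator: v_19(8/7581) = -2. Step 2 — apply |x|_p = p^{-v_p(x)} = 19^{2} = 361.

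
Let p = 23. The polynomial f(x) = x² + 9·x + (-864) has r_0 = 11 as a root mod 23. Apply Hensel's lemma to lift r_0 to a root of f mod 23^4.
r_3 = 75474 (mod 279841)

Hensel: r_{i+1} = r_i − f(r_i)·(f′(r_i))^{-1} mod 23^{i+2}, f′(x) = 2x + 9. Iterate:
  r_0 = 11 (mod 23)
  r_1 = 356 (mod 529)
  r_2 = 2472 (mod 12167)
  r_3 = 75474 (mod 279841)
Final: r = 75474 satisfies f(r) ≡ 0 mod 23^4.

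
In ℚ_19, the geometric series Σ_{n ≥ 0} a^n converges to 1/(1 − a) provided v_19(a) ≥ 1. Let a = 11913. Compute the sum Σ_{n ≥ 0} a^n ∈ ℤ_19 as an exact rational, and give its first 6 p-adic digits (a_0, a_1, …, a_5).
Σ a^n = 1/(1 − a) = -1/11912;  first 6 digits = (1, 0, 14, 1, 6, 0)

v_19(a) = 2 ≥ 1, so the series converges in ℤ_19 to 1/(1 − a) = 1/(1 − 11913) = -1/11912. Expand this rational in ℤ_19: compute digits iteratively via d_i = x_i mod 19, x_{i+1} = (x_i − d_i)/19. The first 6 digits are (1, 0, 14, 1, 6, 0).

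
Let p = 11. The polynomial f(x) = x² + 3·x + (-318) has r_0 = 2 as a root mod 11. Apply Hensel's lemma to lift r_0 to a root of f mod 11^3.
r_2 = 530 (mod 1331)

Hensel: r_{i+1} = r_i − f(r_i)·(f′(r_i))^{-1} mod 11^{i+2}, f′(x) = 2x + 3. Iterate:
  r_0 = 2 (mod 11)
  r_1 = 46 (mod 121)
  r_2 = 530 (mod 1331)
Final: r = 530 satisfies f(r) ≡ 0 mod 11^3.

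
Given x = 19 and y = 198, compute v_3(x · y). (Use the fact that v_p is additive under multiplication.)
v_3(3762) = 2

v_p(x) = 0 (factor: 19 = 3^0 · 19); v_p(y) = 2 (factor: 198 = 3^2 · 22). Additivity: v_p(xy) = v_p(x) + v_p(y) = 0 + 2 = 2. (Direct check: xy = 3762 = 3^2 · (418).)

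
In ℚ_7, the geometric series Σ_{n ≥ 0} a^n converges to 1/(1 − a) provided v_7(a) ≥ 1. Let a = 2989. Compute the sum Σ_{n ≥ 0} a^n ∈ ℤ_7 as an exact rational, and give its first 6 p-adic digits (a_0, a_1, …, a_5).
Σ a^n = 1/(1 − a) = -1/2988;  first 6 digits = (1, 0, 5, 1, 5, 6)

v_7(a) = 2 ≥ 1, so the series converges in ℤ_7 to 1/(1 − a) = 1/(1 − 2989) = -1/2988. Expand this rational in ℤ_7: compute digits iteratively via d_i = x_i mod 7, x_{i+1} = (x_i − d_i)/7. The first 6 digits are (1, 0, 5, 1, 5, 6).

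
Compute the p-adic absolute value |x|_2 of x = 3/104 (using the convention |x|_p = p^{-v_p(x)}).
|3/104|_2 = 8

Step 1 — compute v_2(x) by factoring powers of 2 out of the numerator and denominator: v_2(3/104) = -3. Step 2 — apply |x|_p = p^{-v_p(x)} = 2^{3} = 8.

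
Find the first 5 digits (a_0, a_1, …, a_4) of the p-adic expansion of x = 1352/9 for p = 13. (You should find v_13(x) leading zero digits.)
(a_0, …, a_4) = (0, 0, 11, 5, 1)

v_13(1352/9) = 2, so a_0 = ... = a_1 = 0. Factor out: x = 13^2 · u with u = 8/9 a unit in ℤ_13. Expand u iteratively via a_{v+i} = u_i mod 13, u_{i+1} = (u_i − a_{v+i})/13:
  u_0 = 8/9;  a_2 = 11;  u_1 = (u_0 − 11)/13 = -7/9
  u_1 = -7/9;  a_3 = 5;  u_2 = (u_1 − 5)/13 = -4/9
  u_2 = -4/9;  a_4 = 1;  u_3 = (u_2 − 1)/13 = -1/9
Digits: (0, 0, 11, 5, 1).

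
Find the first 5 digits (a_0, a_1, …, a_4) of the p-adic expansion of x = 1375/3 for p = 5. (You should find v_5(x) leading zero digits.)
(a_0, …, a_4) = (0, 0, 0, 2, 2)

v_5(1375/3) = 3, so a_0 = ... = a_2 = 0. Factor out: x = 5^3 · u with u = 11/3 a unit in ℤ_5. Expand u iteratively via a_{v+i} = u_i mod 5, u_{i+1} = (u_i − a_{v+i})/5:
  u_0 = 11/3;  a_3 = 2;  u_1 = (u_0 − 2)/5 = 1/3
  u_1 = 1/3;  a_4 = 2;  u_2 = (u_1 − 2)/5 = -1/3
Digits: (0, 0, 0, 2, 2).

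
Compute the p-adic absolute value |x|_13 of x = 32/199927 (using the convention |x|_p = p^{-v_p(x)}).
|32/199927|_13 = 28561

Step 1 — compute v_13(x) by factoring powers of 13 out of the numerator and denominator: v_13(32/199927) = -4. Step 2 — apply |x|_p = p^{-v_p(x)} = 13^{4} = 28561.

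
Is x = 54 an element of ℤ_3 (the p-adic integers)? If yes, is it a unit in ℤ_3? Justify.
x ∈ ℤ_3 but not a unit; v_3(x) = 3 > 0

ℤ_3 = {x ∈ ℚ_3 : v_3(x) ≥ 0} and ℤ_3^× = {x ∈ ℤ_3 : v_3(x) = 0}. Here v_3(54) = v_3(num) − v_3(den) = 3; compare against these criteria.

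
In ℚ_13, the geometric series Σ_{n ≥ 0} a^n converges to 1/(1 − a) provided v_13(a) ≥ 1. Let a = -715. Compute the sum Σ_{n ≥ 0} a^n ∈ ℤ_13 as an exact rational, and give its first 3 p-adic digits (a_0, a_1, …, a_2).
Σ a^n = 1/(1 − a) = 1/716;  first 3 digits = (1, 10, 4)

v_13(a) = 1 ≥ 1, so the series converges in ℤ_13 to 1/(1 − a) = 1/(1 − (-715)) = 1/716. Expand this rational in ℤ_13: compute digits iteratively via d_i = x_i mod 13, x_{i+1} = (x_i − d_i)/13. The first 3 digits are (1, 10, 4).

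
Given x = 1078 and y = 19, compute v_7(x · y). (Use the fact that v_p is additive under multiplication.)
v_7(20482) = 2

v_p(x) = 2 (factor: 1078 = 7^2 · 22); v_p(y) = 0 (factor: 19 = 7^0 · 19). Additivity: v_p(xy) = v_p(x) + v_p(y) = 2 + 0 = 2. (Direct check: xy = 20482 = 7^2 · (418).)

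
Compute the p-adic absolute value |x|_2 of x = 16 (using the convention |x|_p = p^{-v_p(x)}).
|16|_2 = 1/16

Step 1 — compute v_2(x) by factoring powers of 2 out of the numerator and denominator: v_2(16) = 4. Step 2 — apply |x|_p = p^{-v_p(x)} = 2^{-4} = 1/16.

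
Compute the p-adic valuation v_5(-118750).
v_5(-118750) = 5

v_5(n) is the largest exponent k such that 5^k divides n. Factor out: -118750 = -5^5 · 38. (Sign doesn't affect v_p.) So v_5(-118750) = 5.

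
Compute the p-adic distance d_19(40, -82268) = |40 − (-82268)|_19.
d_19(40, -82268) = 1/6859

Step 1 — x − y = 40 − (-82268) = 82308. Step 2 — v_19(82308) = 3 (factor: 82308 = (19^3 · 12); the sign does not affect v_p). Step 3 — |x − y|_19 = 19^{-3} = 1/6859.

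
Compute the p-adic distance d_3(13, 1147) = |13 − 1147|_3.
d_3(13, 1147) = 1/81

Step 1 — x − y = 13 − 1147 = -1134. Step 2 — v_3(-1134) = 4 (factor: -1134 = −(3^4 · 14); the sign does not affect v_p). Step 3 — |x − y|_3 = 3^{-4} = 1/81.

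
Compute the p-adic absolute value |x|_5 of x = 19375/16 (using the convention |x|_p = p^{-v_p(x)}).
|19375/16|_5 = 1/625

Step 1 — compute v_5(x) by factoring powers of 5 out of the numerator and denominator: v_5(19375/16) = 4. Step 2 — apply |x|_p = p^{-v_p(x)} = 5^{-4} = 1/625.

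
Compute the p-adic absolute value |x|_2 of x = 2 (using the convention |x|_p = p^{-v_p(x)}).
|2|_2 = 1/2

Step 1 — compute v_2(x) by factoring powers of 2 out of the numerator and denominator: v_2(2) = 1. Step 2 — apply |x|_p = p^{-v_p(x)} = 2^{-1} = 1/2.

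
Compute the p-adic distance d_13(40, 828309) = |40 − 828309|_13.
d_13(40, 828309) = 1/28561

Step 1 — x − y = 40 − 828309 = -828269. Step 2 — v_13(-828269) = 4 (factor: -828269 = −(13^4 · 29); the sign does not affect v_p). Step 3 — |x − y|_13 = 13^{-4} = 1/28561.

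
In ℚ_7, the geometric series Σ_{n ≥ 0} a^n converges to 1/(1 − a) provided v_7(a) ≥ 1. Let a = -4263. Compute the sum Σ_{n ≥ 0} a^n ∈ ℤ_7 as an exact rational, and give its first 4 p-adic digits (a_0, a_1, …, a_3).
Σ a^n = 1/(1 − a) = 1/4264;  first 4 digits = (1, 0, 4, 1)

v_7(a) = 2 ≥ 1, so the series converges in ℤ_7 to 1/(1 − a) = 1/(1 − (-4263)) = 1/4264. Expand this rational in ℤ_7: compute digits iteratively via d_i = x_i mod 7, x_{i+1} = (x_i − d_i)/7. The first 4 digits are (1, 0, 4, 1).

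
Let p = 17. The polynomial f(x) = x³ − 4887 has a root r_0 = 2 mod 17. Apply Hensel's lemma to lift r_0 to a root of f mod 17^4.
r_3 = 1974 (mod 83521)

Hensel: r_{i+1} = r_i − f(r_i)/f′(r_i) mod 17^{i+2}, where f′(x) = 3x². Iterate:
  r_0 = 2 (mod 17)
  r_1 = 240 (mod 289)
  r_2 = 1974 (mod 4913)
  r_3 = 1974 (mod 83521)
Final: r = 1974 with f(r) ≡ 0 mod 17^4.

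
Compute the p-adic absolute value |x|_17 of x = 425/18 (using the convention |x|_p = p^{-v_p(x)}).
|425/18|_17 = 1/17

Step 1 — compute v_17(x) by factoring powers of 17 out of the numerator and denominator: v_17(425/18) = 1. Step 2 — apply |x|_p = p^{-v_p(x)} = 17^{-1} = 1/17.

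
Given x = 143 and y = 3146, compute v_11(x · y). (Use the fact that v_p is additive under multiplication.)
v_11(449878) = 3

v_p(x) = 1 (factor: 143 = 11^1 · 13); v_p(y) = 2 (factor: 3146 = 11^2 · 26). Additivity: v_p(xy) = v_p(x) + v_p(y) = 1 + 2 = 3. (Direct check: xy = 449878 = 11^3 · (338).)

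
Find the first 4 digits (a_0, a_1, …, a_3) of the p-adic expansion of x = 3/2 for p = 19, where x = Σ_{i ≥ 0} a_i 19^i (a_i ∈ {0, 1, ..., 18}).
(a_0, …, a_3) = (11, 9, 9, 9)

v_19(3/2) = 0 (numerator and denominator both coprime to 19), so x ∈ ℤ_19^×. Compute digits iteratively via a_i = x_i mod 19, x_{i+1} = (x_i − a_i)/19, with x_0 = x:
  x_0 = 3/2;  a_0 = 11;  x_1 = (x_0 − 11)/19 = -1/2
  x_1 = -1/2;  a_1 = 9;  x_2 = (x_1 − 9)/19 = -1/2
  x_2 = -1/2;  a_2 = 9;  x_3 = (x_2 − 9)/19 = -1/2
  x_3 = -1/2;  a_3 = 9;  x_4 = (x_3 − 9)/19 = -1/2
Digits: (11, 9, 9, 9).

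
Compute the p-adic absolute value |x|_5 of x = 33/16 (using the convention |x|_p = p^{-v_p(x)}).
|33/16|_5 = 1

Step 1 — compute v_5(x) by factoring powers of 5 out of the numerator and denominator: v_5(33/16) = 0. Step 2 — apply |x|_p = p^{-v_p(x)} = 5^{0} = 1.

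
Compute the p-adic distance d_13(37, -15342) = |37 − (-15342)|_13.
d_13(37, -15342) = 1/2197

Step 1 — x − y = 37 − (-15342) = 15379. Step 2 — v_13(15379) = 3 (factor: 15379 = (13^3 · 7); the sign does not affect v_p). Step 3 — |x − y|_13 = 13^{-3} = 1/2197.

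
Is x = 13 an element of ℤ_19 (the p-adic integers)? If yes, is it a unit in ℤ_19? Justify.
x ∈ ℤ_19^× (unit); v_19(x) = 0

ℤ_19 = {x ∈ ℚ_19 : v_19(x) ≥ 0} and ℤ_19^× = {x ∈ ℤ_19 : v_19(x) = 0}. Here v_19(13) = v_19(num) − v_19(den) = 0; compare against these criteria.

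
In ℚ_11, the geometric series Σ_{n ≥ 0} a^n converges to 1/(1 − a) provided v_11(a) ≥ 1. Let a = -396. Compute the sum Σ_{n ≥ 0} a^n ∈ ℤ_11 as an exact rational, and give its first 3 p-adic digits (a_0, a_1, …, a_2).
Σ a^n = 1/(1 − a) = 1/397;  first 3 digits = (1, 8, 5)

v_11(a) = 1 ≥ 1, so the series converges in ℤ_11 to 1/(1 − a) = 1/(1 − (-396)) = 1/397. Expand this rational in ℤ_11: compute digits iteratively via d_i = x_i mod 11, x_{i+1} = (x_i − d_i)/11. The first 3 digits are (1, 8, 5).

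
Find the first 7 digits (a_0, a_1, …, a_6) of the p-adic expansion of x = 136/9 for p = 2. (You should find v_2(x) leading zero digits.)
(a_0, …, a_6) = (0, 0, 0, 1, 0, 0, 1)

v_2(136/9) = 3, so a_0 = ... = a_2 = 0. Factor out: x = 2^3 · u with u = 17/9 a unit in ℤ_2. Expand u iteratively via a_{v+i} = u_i mod 2, u_{i+1} = (u_i − a_{v+i})/2:
  u_0 = 17/9;  a_3 = 1;  u_1 = (u_0 − 1)/2 = 4/9
  u_1 = 4/9;  a_4 = 0;  u_2 = (u_1 − 0)/2 = 2/9
  u_2 = 2/9;  a_5 = 0;  u_3 = (u_2 − 0)/2 = 1/9
  u_3 = 1/9;  a_6 = 1;  u_4 = (u_3 − 1)/2 = -4/9
Digits: (0, 0, 0, 1, 0, 0, 1).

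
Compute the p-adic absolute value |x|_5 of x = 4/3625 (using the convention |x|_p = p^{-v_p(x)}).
|4/3625|_5 = 125

Step 1 — compute v_5(x) by factoring powers of 5 out of the numerator and denominator: v_5(4/3625) = -3. Step 2 — apply |x|_p = p^{-v_p(x)} = 5^{3} = 125.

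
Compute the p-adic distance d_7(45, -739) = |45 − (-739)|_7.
d_7(45, -739) = 1/49

Step 1 — x − y = 45 − (-739) = 784. Step 2 — v_7(784) = 2 (factor: 784 = (7^2 · 16); the sign does not affect v_p). Step 3 — |x − y|_7 = 7^{-2} = 1/49.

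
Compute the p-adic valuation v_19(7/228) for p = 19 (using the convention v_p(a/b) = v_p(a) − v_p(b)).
v_19(7/228) = -1

Factor powers of 19 from the numerator and denominator of the reduced fraction: 7 = 19^0 · 7 and 228 = 19^1 · 12. Apply v_p(a/b) = v_p(a) − v_p(b): v_19(7/228) = 0 − 1 = -1.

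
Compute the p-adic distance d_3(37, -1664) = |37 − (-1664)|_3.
d_3(37, -1664) = 1/243

Step 1 — x − y = 37 − (-1664) = 1701. Step 2 — v_3(1701) = 5 (factor: 1701 = (3^5 · 7); the sign does not affect v_p). Step 3 — |x − y|_3 = 3^{-5} = 1/243.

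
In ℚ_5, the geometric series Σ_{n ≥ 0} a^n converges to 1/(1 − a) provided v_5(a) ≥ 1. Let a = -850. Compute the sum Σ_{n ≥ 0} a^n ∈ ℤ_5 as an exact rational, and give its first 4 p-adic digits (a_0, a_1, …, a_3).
Σ a^n = 1/(1 − a) = 1/851;  first 4 digits = (1, 0, 1, 3)

v_5(a) = 2 ≥ 1, so the series converges in ℤ_5 to 1/(1 − a) = 1/(1 − (-850)) = 1/851. Expand this rational in ℤ_5: compute digits iteratively via d_i = x_i mod 5, x_{i+1} = (x_i − d_i)/5. The first 4 digits are (1, 0, 1, 3).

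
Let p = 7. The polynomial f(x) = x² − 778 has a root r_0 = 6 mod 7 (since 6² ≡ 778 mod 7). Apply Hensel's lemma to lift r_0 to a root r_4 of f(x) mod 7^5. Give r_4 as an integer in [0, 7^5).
r_4 = 7720 (mod 16807)

Hensel's recurrence: r_{i+1} = r_i − f(r_i)·(f′(r_i))^{-1} mod 7^{i+2}, with f′(x) = 2x. Iterate:
  r_0 = 6 (mod 7)
  r_1 = 27 (mod 49)
  r_2 = 174 (mod 343)
  r_3 = 517 (mod 2401)
  r_4 = 7720 (mod 16807)
Final: r_4 = 7720, and one checks f(r_4) ≡ 0 mod 7^5.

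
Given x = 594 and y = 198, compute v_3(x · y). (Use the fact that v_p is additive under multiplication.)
v_3(117612) = 5

v_p(x) = 3 (factor: 594 = 3^3 · 22); v_p(y) = 2 (factor: 198 = 3^2 · 22). Additivity: v_p(xy) = v_p(x) + v_p(y) = 3 + 2 = 5. (Direct check: xy = 117612 = 3^5 · (484).)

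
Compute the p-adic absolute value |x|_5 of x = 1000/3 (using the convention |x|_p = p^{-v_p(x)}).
|1000/3|_5 = 1/125

Step 1 — compute v_5(x) by factoring powers of 5 out of the numerator and denominator: v_5(1000/3) = 3. Step 2 — apply |x|_p = p^{-v_p(x)} = 5^{-3} = 1/125.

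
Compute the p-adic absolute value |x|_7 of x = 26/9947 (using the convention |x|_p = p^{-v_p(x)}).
|26/9947|_7 = 343

Step 1 — compute v_7(x) by factoring powers of 7 out of the numerator and denominator: v_7(26/9947) = -3. Step 2 — apply |x|_p = p^{-v_p(x)} = 7^{3} = 343.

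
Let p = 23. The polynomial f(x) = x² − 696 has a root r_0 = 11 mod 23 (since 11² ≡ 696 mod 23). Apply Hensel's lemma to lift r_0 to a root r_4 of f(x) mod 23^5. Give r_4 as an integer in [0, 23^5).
r_4 = 2762403 (mod 6436343)

Hensel's recurrence: r_{i+1} = r_i − f(r_i)·(f′(r_i))^{-1} mod 23^{i+2}, with f′(x) = 2x. Iterate:
  r_0 = 11 (mod 23)
  r_1 = 494 (mod 529)
  r_2 = 494 (mod 12167)
  r_3 = 243834 (mod 279841)
  r_4 = 2762403 (mod 6436343)
Final: r_4 = 2762403, and one checks f(r_4) ≡ 0 mod 23^5.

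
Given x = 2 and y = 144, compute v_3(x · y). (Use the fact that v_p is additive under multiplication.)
v_3(288) = 2

v_p(x) = 0 (factor: 2 = 3^0 · 2); v_p(y) = 2 (factor: 144 = 3^2 · 16). Additivity: v_p(xy) = v_p(x) + v_p(y) = 0 + 2 = 2. (Direct check: xy = 288 = 3^2 · (32).)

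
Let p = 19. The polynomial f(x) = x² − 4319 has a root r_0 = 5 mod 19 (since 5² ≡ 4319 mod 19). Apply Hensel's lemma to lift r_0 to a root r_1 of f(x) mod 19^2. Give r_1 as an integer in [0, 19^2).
r_1 = 290 (mod 361)

Hensel's recurrence: r_{i+1} = r_i − f(r_i)·(f′(r_i))^{-1} mod 19^{i+2}, with f′(x) = 2x. Iterate:
  r_0 = 5 (mod 19)
  r_1 = 290 (mod 361)
Final: r_1 = 290, and one checks f(r_1) ≡ 0 mod 19^2.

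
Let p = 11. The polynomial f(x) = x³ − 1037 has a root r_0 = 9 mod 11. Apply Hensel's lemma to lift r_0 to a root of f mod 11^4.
r_3 = 2495 (mod 14641)

Hensel: r_{i+1} = r_i − f(r_i)/f′(r_i) mod 11^{i+2}, where f′(x) = 3x². Iterate:
  r_0 = 9 (mod 11)
  r_1 = 75 (mod 121)
  r_2 = 1164 (mod 1331)
  r_3 = 2495 (mod 14641)
Final: r = 2495 with f(r) ≡ 0 mod 11^4.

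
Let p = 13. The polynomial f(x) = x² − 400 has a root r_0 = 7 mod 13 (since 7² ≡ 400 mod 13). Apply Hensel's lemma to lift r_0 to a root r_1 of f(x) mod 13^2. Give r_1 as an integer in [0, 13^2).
r_1 = 20 (mod 169)

Hensel's recurrence: r_{i+1} = r_i − f(r_i)·(f′(r_i))^{-1} mod 13^{i+2}, with f′(x) = 2x. Iterate:
  r_0 = 7 (mod 13)
  r_1 = 20 (mod 169)
Final: r_1 = 20, and one checks f(r_1) ≡ 0 mod 13^2.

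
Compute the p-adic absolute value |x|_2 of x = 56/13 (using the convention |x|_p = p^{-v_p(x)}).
|56/13|_2 = 1/8

Step 1 — compute v_2(x) by factoring powers of 2 out of the numerator and denominator: v_2(56/13) = 3. Step 2 — apply |x|_p = p^{-v_p(x)} = 2^{-3} = 1/8.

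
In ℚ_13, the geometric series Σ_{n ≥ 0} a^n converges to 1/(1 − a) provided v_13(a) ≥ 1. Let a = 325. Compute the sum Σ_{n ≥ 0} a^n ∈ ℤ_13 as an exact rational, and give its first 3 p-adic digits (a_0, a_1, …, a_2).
Σ a^n = 1/(1 − a) = -1/324;  first 3 digits = (1, 12, 2)

v_13(a) = 1 ≥ 1, so the series converges in ℤ_13 to 1/(1 − a) = 1/(1 − 325) = -1/324. Expand this rational in ℤ_13: compute digits iteratively via d_i = x_i mod 13, x_{i+1} = (x_i − d_i)/13. The first 3 digits are (1, 12, 2).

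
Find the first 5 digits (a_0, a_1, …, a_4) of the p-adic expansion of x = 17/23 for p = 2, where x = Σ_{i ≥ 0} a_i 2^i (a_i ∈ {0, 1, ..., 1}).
(a_0, …, a_4) = (1, 1, 1, 0, 1)

v_2(17/23) = 0 (numerator and denominator both coprime to 2), so x ∈ ℤ_2^×. Compute digits iteratively via a_i = x_i mod 2, x_{i+1} = (x_i − a_i)/2, with x_0 = x:
  x_0 = 17/23;  a_0 = 1;  x_1 = (x_0 − 1)/2 = -3/23
  x_1 = -3/23;  a_1 = 1;  x_2 = (x_1 − 1)/2 = -13/23
  x_2 = -13/23;  a_2 = 1;  x_3 = (x_2 − 1)/2 = -18/23
  x_3 = -18/23;  a_3 = 0;  x_4 = (x_3 − 0)/2 = -9/23
  x_4 = -9/23;  a_4 = 1;  x_5 = (x_4 − 1)/2 = -16/23
Digits: (1, 1, 1, 0, 1).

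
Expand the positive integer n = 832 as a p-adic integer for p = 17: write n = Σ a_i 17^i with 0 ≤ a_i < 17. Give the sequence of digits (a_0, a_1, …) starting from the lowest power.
(a_0, a_1, …) = (16, 14, 2)

Repeated division by 17 gives the digits low-to-high: 832 = 16 + 14·17^1 + 2·17^2. Digit sequence: (16, 14, 2).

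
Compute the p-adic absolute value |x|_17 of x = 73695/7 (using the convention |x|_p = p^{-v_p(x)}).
|73695/7|_17 = 1/4913

Step 1 — compute v_17(x) by factoring powers of 17 out of the numerator and denominator: v_17(73695/7) = 3. Step 2 — apply |x|_p = p^{-v_p(x)} = 17^{-3} = 1/4913.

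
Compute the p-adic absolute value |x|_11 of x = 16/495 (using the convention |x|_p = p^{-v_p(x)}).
|16/495|_11 = 11

Step 1 — compute v_11(x) by factoring powers of 11 out of the numerator and denominator: v_11(16/495) = -1. Step 2 — apply |x|_p = p^{-v_p(x)} = 11^{1} = 11.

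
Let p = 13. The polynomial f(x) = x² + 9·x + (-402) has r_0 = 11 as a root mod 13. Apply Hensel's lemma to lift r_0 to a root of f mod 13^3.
r_2 = 1298 (mod 2197)

Hensel: r_{i+1} = r_i − f(r_i)·(f′(r_i))^{-1} mod 13^{i+2}, f′(x) = 2x + 9. Iterate:
  r_0 = 11 (mod 13)
  r_1 = 115 (mod 169)
  r_2 = 1298 (mod 2197)
Final: r = 1298 satisfies f(r) ≡ 0 mod 13^3.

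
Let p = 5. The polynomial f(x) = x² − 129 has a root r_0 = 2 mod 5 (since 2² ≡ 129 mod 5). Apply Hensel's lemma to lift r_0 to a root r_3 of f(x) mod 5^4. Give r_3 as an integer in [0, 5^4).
r_3 = 502 (mod 625)

Hensel's recurrence: r_{i+1} = r_i − f(r_i)·(f′(r_i))^{-1} mod 5^{i+2}, with f′(x) = 2x. Iterate:
  r_0 = 2 (mod 5)
  r_1 = 2 (mod 25)
  r_2 = 2 (mod 125)
  r_3 = 502 (mod 625)
Final: r_3 = 502, and one checks f(r_3) ≡ 0 mod 5^4.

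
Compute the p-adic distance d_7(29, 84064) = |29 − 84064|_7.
d_7(29, 84064) = 1/16807

Step 1 — x − y = 29 − 84064 = -84035. Step 2 — v_7(-84035) = 5 (factor: -84035 = −(7^5 · 5); the sign does not affect v_p). Step 3 — |x − y|_7 = 7^{-5} = 1/16807.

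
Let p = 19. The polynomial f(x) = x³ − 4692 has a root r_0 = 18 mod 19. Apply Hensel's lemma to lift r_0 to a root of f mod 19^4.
r_3 = 88444 (mod 130321)

Hensel: r_{i+1} = r_i − f(r_i)/f′(r_i) mod 19^{i+2}, where f′(x) = 3x². Iterate:
  r_0 = 18 (mod 19)
  r_1 = 360 (mod 361)
  r_2 = 6136 (mod 6859)
  r_3 = 88444 (mod 130321)
Final: r = 88444 with f(r) ≡ 0 mod 19^4.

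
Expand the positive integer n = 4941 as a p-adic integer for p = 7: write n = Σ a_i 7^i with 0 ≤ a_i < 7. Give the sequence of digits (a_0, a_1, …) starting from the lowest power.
(a_0, a_1, …) = (6, 5, 2, 0, 2)

Repeated division by 7 gives the digits low-to-high: 4941 = 6 + 5·7^1 + 2·7^2 + 2·7^4. Digit sequence: (6, 5, 2, 0, 2).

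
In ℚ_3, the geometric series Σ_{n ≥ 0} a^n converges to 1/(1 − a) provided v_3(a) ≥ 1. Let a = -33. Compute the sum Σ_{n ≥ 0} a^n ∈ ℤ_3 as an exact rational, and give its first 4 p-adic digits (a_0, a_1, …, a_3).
Σ a^n = 1/(1 − a) = 1/34;  first 4 digits = (1, 1, 0, 1)

v_3(a) = 1 ≥ 1, so the series converges in ℤ_3 to 1/(1 − a) = 1/(1 − (-33)) = 1/34. Expand this rational in ℤ_3: compute digits iteratively via d_i = x_i mod 3, x_{i+1} = (x_i − d_i)/3. The first 4 digits are (1, 1, 0, 1).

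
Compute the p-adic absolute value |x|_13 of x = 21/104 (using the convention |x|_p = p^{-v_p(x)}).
|21/104|_13 = 13

Step 1 — compute v_13(x) by factoring powers of 13 out of the numerator and denominator: v_13(21/104) = -1. Step 2 — apply |x|_p = p^{-v_p(x)} = 13^{1} = 13.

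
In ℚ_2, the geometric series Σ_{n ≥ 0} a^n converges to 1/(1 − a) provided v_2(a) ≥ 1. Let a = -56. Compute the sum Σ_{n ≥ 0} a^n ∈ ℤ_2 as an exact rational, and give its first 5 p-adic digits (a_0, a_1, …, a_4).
Σ a^n = 1/(1 − a) = 1/57;  first 5 digits = (1, 0, 0, 1, 0)

v_2(a) = 3 ≥ 1, so the series converges in ℤ_2 to 1/(1 − a) = 1/(1 − (-56)) = 1/57. Expand this rational in ℤ_2: compute digits iteratively via d_i = x_i mod 2, x_{i+1} = (x_i − d_i)/2. The first 5 digits are (1, 0, 0, 1, 0).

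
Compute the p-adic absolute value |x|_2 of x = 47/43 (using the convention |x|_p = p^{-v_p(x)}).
|47/43|_2 = 1

Step 1 — compute v_2(x) by factoring powers of 2 out of the numerator and denominator: v_2(47/43) = 0. Step 2 — apply |x|_p = p^{-v_p(x)} = 2^{0} = 1.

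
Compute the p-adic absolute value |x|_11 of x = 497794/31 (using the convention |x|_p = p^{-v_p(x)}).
|497794/31|_11 = 1/14641

Step 1 — compute v_11(x) by factoring powers of 11 out of the numerator and denominator: v_11(497794/31) = 4. Step 2 — apply |x|_p = p^{-v_p(x)} = 11^{-4} = 1/14641.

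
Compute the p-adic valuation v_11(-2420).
v_11(-2420) = 2

v_11(n) is the largest exponent k such that 11^k divides n. Factor out: -2420 = -11^2 · 20. (Sign doesn't affect v_p.) So v_11(-2420) = 2.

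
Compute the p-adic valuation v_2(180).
v_2(180) = 2

v_2(n) is the largest exponent k such that 2^k divides n. Factor out: 180 = 2^2 · 45. (Sign doesn't affect v_p.) So v_2(180) = 2.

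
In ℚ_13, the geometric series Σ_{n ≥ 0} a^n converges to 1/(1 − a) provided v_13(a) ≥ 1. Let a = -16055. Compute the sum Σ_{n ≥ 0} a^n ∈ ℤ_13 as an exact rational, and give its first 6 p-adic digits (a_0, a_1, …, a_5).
Σ a^n = 1/(1 − a) = 1/16056;  first 6 digits = (1, 0, 9, 5, 2, 5)

v_13(a) = 2 ≥ 1, so the series converges in ℤ_13 to 1/(1 − a) = 1/(1 − (-16055)) = 1/16056. Expand this rational in ℤ_13: compute digits iteratively via d_i = x_i mod 13, x_{i+1} = (x_i − d_i)/13. The first 6 digits are (1, 0, 9, 5, 2, 5).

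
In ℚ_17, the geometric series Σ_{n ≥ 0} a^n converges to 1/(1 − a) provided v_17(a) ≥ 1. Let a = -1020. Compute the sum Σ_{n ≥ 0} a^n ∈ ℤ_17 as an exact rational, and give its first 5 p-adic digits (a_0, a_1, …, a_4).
Σ a^n = 1/(1 − a) = 1/1021;  first 5 digits = (1, 8, 9, 9, 4)

v_17(a) = 1 ≥ 1, so the series converges in ℤ_17 to 1/(1 − a) = 1/(1 − (-1020)) = 1/1021. Expand this rational in ℤ_17: compute digits iteratively via d_i = x_i mod 17, x_{i+1} = (x_i − d_i)/17. The first 5 digits are (1, 8, 9, 9, 4).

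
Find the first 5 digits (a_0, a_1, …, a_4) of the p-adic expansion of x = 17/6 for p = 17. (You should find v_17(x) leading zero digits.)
(a_0, …, a_4) = (0, 3, 14, 2, 14)

v_17(17/6) = 1, so a_0 = ... = a_0 = 0. Factor out: x = 17^1 · u with u = 1/6 a unit in ℤ_17. Expand u iteratively via a_{v+i} = u_i mod 17, u_{i+1} = (u_i − a_{v+i})/17:
  u_0 = 1/6;  a_1 = 3;  u_1 = (u_0 − 3)/17 = -1/6
  u_1 = -1/6;  a_2 = 14;  u_2 = (u_1 − 14)/17 = -5/6
  u_2 = -5/6;  a_3 = 2;  u_3 = (u_2 − 2)/17 = -1/6
  u_3 = -1/6;  a_4 = 14;  u_4 = (u_3 − 14)/17 = -5/6
Digits: (0, 3, 14, 2, 14).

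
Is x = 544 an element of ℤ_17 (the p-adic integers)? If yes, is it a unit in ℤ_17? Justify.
x ∈ ℤ_17 but not a unit; v_17(x) = 1 > 0

ℤ_17 = {x ∈ ℚ_17 : v_17(x) ≥ 0} and ℤ_17^× = {x ∈ ℤ_17 : v_17(x) = 0}. Here v_17(544) = v_17(num) − v_17(den) = 1; compare against these criteria.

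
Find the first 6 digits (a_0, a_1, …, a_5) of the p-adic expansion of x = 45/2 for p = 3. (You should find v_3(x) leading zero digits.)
(a_0, …, a_5) = (0, 0, 1, 2, 1, 1)

v_3(45/2) = 2, so a_0 = ... = a_1 = 0. Factor out: x = 3^2 · u with u = 5/2 a unit in ℤ_3. Expand u iteratively via a_{v+i} = u_i mod 3, u_{i+1} = (u_i − a_{v+i})/3:
  u_0 = 5/2;  a_2 = 1;  u_1 = (u_0 − 1)/3 = 1/2
  u_1 = 1/2;  a_3 = 2;  u_2 = (u_1 − 2)/3 = -1/2
  u_2 = -1/2;  a_4 = 1;  u_3 = (u_2 − 1)/3 = -1/2
  u_3 = -1/2;  a_5 = 1;  u_4 = (u_3 − 1)/3 = -1/2
Digits: (0, 0, 1, 2, 1, 1).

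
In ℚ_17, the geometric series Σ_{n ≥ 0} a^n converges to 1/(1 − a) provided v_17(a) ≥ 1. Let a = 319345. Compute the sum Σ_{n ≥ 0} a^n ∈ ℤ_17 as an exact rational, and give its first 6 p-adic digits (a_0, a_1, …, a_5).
Σ a^n = 1/(1 − a) = -1/319344;  first 6 digits = (1, 0, 0, 14, 3, 0)

v_17(a) = 3 ≥ 1, so the series converges in ℤ_17 to 1/(1 − a) = 1/(1 − 319345) = -1/319344. Expand this rational in ℤ_17: compute digits iteratively via d_i = x_i mod 17, x_{i+1} = (x_i − d_i)/17. The first 6 digits are (1, 0, 0, 14, 3, 0).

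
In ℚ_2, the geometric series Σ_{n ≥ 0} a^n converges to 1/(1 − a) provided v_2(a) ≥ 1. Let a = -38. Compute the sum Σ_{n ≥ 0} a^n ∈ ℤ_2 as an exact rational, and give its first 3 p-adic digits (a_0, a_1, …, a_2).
Σ a^n = 1/(1 − a) = 1/39;  first 3 digits = (1, 1, 1)

v_2(a) = 1 ≥ 1, so the series converges in ℤ_2 to 1/(1 − a) = 1/(1 − (-38)) = 1/39. Expand this rational in ℤ_2: compute digits iteratively via d_i = x_i mod 2, x_{i+1} = (x_i − d_i)/2. The first 3 digits are (1, 1, 1).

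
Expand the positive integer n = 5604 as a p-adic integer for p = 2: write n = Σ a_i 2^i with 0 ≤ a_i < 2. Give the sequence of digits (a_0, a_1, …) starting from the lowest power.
(a_0, a_1, …) = (0, 0, 1, 0, 0, 1, 1, 1, 1, 0, 1, 0, 1)

Repeated division by 2 gives the digits low-to-high: 5604 = 1·2^2 + 1·2^5 + 1·2^6 + 1·2^7 + 1·2^8 + 1·2^10 + 1·2^12. Digit sequence: (0, 0, 1, 0, 0, 1, 1, 1, 1, 0, 1, 0, 1).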